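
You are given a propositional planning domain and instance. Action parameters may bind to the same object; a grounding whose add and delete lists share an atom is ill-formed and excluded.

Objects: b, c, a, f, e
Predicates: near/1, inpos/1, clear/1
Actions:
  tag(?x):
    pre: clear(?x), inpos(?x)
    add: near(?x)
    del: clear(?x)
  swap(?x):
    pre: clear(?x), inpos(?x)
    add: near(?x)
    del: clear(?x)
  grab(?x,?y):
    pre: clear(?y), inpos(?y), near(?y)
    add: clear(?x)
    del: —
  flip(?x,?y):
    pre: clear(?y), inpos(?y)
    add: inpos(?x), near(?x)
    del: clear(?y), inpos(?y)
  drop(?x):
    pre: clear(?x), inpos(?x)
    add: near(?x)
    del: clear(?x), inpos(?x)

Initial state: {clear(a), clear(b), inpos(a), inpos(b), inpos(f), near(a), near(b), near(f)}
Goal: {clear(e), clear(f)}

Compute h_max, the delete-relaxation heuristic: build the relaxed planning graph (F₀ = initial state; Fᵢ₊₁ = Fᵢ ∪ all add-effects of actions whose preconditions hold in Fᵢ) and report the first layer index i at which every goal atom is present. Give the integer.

1

F0 = init (8 atoms)
F1 = F0 ∪ {clear(c), clear(e), clear(f), inpos(c), inpos(e), near(c), near(e)}  (15 atoms)
goal ⊆ F1  ⇒  h_max = 1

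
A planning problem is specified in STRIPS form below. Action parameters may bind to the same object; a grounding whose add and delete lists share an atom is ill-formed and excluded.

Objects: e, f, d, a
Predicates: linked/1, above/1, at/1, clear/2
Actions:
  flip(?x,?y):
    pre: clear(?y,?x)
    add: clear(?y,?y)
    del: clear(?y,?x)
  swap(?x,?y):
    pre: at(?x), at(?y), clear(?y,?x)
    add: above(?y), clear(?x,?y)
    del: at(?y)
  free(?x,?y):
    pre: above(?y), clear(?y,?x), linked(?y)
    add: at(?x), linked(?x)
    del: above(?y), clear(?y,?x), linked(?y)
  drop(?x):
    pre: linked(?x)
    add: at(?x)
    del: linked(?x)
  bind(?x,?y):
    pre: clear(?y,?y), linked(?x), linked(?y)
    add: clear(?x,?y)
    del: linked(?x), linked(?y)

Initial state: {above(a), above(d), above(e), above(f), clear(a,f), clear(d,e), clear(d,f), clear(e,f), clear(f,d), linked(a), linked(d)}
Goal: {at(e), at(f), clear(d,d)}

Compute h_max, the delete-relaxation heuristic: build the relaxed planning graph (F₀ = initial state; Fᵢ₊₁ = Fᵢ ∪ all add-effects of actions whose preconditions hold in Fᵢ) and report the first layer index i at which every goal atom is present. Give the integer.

1

F0 = init (11 atoms)
F1 = F0 ∪ {at(a), at(d), at(e), at(f), clear(a,a), clear(d,d), clear(e,e), clear(f,f), linked(e), linked(f)}  (21 atoms)
goal ⊆ F1  ⇒  h_max = 1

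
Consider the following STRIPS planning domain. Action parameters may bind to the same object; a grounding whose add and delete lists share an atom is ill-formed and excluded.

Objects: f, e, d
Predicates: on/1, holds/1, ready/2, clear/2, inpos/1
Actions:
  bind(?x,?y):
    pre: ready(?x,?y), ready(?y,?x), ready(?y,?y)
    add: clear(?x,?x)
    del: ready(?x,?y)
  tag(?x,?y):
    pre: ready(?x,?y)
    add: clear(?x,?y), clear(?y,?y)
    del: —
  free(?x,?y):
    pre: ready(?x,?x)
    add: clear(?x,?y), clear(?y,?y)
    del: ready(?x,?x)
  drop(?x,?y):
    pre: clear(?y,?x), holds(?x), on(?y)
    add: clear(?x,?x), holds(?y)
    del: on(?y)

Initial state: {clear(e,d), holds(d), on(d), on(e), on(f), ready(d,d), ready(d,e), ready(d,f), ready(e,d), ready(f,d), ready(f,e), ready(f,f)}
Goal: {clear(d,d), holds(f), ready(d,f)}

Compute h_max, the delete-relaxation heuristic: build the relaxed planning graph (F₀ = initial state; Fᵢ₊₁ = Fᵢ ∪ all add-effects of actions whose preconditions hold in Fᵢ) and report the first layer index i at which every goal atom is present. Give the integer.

2

F0 = init (12 atoms)
F1 = F0 ∪ {clear(d,d), clear(d,e), clear(d,f), clear(e,e), clear(f,d), clear(f,e), clear(f,f), holds(e)}  (20 atoms)
F2 = F1 ∪ {holds(f)}  (21 atoms)
goal ⊆ F2  ⇒  h_max = 2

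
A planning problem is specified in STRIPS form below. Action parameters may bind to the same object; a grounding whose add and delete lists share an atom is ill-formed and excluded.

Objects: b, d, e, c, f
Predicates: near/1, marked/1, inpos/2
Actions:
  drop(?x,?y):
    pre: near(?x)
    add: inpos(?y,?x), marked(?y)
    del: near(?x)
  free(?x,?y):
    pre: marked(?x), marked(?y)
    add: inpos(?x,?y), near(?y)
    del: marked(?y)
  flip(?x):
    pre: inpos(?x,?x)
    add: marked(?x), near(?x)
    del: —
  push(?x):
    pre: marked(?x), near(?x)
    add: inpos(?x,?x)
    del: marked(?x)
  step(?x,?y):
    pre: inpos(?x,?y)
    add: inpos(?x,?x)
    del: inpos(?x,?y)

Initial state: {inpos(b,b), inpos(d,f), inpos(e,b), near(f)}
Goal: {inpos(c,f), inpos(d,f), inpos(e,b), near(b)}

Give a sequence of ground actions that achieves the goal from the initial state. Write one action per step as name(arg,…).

1. drop(f,c)  →  {inpos(b,b), inpos(c,f), inpos(d,f), inpos(e,b), marked(c)}
2. flip(b)  →  {inpos(b,b), inpos(c,f), inpos(d,f), inpos(e,b), marked(b), marked(c), near(b)}

drop(f,c); flip(b)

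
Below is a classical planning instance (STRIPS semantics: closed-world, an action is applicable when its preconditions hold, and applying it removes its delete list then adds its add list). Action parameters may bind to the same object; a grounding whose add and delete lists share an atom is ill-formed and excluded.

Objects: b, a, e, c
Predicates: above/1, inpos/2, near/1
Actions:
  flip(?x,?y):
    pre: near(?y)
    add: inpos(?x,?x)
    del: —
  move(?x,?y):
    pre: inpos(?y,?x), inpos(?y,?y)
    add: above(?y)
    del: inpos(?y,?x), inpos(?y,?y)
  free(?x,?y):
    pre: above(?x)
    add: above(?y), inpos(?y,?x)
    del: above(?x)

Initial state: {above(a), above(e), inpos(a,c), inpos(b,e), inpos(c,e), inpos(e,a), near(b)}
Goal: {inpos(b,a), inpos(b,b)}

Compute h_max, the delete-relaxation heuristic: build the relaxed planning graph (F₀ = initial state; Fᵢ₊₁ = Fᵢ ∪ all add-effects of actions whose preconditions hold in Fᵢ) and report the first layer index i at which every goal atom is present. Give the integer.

1

F0 = init (7 atoms)
F1 = F0 ∪ {above(b), above(c), inpos(a,a), inpos(a,e), inpos(b,a), inpos(b,b), inpos(c,a), inpos(c,c), inpos(e,e)}  (16 atoms)
goal ⊆ F1  ⇒  h_max = 1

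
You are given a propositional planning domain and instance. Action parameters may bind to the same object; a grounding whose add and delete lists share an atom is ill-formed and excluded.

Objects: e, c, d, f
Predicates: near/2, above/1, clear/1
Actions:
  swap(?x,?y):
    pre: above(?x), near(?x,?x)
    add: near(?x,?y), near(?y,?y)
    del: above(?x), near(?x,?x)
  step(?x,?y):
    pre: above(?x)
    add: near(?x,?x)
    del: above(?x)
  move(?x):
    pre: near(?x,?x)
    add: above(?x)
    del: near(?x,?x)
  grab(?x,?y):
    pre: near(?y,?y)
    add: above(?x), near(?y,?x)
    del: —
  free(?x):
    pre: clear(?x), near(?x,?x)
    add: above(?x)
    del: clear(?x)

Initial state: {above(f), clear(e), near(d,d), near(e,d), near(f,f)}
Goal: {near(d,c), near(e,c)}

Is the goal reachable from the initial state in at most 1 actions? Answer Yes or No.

1. swap(f,e)  →  {clear(e), near(d,d), near(e,d), near(e,e), near(f,e)}
2. grab(c,e)  →  {above(c), clear(e), near(d,d), near(e,c), near(e,d), near(e,e), near(f,e)}
3. grab(c,d)  →  {above(c), clear(e), near(d,c), near(d,d), near(e,c), near(e,d), near(e,e), near(f,e)}
optimal plan length = 3; 3 > 1

No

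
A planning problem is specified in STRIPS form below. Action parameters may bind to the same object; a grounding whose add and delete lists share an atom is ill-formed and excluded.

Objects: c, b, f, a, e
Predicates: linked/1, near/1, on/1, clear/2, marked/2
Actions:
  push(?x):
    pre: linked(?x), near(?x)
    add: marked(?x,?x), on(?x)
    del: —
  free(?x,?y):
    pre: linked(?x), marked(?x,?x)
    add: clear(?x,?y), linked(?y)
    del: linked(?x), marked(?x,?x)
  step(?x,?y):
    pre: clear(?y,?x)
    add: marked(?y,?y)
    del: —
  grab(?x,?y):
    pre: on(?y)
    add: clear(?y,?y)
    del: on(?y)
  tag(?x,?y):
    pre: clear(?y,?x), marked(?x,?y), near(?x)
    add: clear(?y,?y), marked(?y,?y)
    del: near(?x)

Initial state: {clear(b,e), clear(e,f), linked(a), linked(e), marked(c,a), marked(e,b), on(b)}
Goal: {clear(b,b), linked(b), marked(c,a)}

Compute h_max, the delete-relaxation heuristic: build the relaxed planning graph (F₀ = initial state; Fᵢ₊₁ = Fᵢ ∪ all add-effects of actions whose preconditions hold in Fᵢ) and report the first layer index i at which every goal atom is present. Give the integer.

2

F0 = init (7 atoms)
F1 = F0 ∪ {clear(b,b), marked(b,b), marked(e,e)}  (10 atoms)
F2 = F1 ∪ {clear(e,a), clear(e,b), clear(e,c), linked(b), linked(c), linked(f)}  (16 atoms)
goal ⊆ F2  ⇒  h_max = 2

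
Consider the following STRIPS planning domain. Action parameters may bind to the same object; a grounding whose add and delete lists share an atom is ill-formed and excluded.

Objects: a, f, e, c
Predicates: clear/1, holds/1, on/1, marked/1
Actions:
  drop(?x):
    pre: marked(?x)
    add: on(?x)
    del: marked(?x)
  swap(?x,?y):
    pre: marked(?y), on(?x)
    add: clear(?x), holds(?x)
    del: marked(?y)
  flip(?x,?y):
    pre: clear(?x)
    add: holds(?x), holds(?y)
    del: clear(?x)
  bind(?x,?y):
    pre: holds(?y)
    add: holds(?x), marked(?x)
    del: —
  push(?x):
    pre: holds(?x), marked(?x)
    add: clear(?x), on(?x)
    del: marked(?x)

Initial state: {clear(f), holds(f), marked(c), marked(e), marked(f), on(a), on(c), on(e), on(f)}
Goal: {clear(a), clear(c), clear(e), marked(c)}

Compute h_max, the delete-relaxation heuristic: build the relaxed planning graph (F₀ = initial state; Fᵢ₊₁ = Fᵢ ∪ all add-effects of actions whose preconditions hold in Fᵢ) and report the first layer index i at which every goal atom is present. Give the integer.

F0 = init (9 atoms)
F1 = F0 ∪ {clear(a), clear(c), clear(e), holds(a), holds(c), holds(e), marked(a)}  (16 atoms)
goal ⊆ F1  ⇒  h_max = 1

1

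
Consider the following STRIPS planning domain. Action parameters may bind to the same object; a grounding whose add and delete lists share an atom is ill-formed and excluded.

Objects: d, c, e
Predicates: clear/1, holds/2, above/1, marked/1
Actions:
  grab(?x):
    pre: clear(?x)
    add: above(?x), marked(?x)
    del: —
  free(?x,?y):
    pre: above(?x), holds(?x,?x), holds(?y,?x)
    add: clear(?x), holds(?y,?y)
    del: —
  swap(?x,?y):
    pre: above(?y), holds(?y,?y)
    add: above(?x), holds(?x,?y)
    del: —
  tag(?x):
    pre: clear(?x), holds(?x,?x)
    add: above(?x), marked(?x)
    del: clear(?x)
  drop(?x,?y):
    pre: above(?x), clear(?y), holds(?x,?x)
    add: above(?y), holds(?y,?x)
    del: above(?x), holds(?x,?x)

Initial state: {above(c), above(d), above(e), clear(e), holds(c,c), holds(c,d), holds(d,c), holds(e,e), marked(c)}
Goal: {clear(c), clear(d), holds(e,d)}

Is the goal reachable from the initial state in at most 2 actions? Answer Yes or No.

No

1. free(c,d)  →  {above(c), above(d), above(e), clear(c), clear(e), holds(c,c), holds(c,d), holds(d,c), holds(d,d), holds(e,e), marked(c)}
2. free(d,d)  →  {above(c), above(d), above(e), clear(c), clear(d), clear(e), holds(c,c), holds(c,d), holds(d,c), holds(d,d), holds(e,e), marked(c)}
3. swap(e,d)  →  {above(c), above(d), above(e), clear(c), clear(d), clear(e), holds(c,c), holds(c,d), holds(d,c), holds(d,d), holds(e,d), holds(e,e), marked(c)}
optimal plan length = 3; 3 > 2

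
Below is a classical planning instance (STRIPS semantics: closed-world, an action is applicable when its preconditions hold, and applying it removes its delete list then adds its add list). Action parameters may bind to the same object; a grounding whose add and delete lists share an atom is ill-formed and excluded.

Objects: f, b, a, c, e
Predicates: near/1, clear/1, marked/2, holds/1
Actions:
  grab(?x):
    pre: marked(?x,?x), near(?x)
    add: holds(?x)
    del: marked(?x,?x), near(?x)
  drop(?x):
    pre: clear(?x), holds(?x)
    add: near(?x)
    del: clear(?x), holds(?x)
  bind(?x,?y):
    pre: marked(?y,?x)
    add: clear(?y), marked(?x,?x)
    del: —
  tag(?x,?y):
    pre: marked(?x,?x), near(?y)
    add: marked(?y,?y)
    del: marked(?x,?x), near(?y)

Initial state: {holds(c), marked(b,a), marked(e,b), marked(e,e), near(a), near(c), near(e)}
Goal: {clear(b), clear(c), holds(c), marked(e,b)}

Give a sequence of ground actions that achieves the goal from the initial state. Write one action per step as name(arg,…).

1. bind(a,b)  →  {clear(b), holds(c), marked(a,a), marked(b,a), marked(e,b), marked(e,e), near(a), near(c), near(e)}
2. tag(a,c)  →  {clear(b), holds(c), marked(b,a), marked(c,c), marked(e,b), marked(e,e), near(a), near(e)}
3. bind(c,c)  →  {clear(b), clear(c), holds(c), marked(b,a), marked(c,c), marked(e,b), marked(e,e), near(a), near(e)}

bind(a,b); tag(a,c); bind(c,c)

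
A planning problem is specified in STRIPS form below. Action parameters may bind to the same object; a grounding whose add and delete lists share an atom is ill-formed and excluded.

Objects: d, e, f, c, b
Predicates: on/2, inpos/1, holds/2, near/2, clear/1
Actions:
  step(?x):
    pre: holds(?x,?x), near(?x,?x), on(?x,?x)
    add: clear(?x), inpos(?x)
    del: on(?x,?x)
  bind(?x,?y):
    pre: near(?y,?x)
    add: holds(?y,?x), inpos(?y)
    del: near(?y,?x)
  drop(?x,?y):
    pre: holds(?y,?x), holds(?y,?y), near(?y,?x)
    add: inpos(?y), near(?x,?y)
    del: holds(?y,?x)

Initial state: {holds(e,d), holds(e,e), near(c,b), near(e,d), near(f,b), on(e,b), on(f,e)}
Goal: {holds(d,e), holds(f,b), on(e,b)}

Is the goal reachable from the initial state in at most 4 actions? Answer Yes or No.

1. bind(b,f)  →  {holds(e,d), holds(e,e), holds(f,b), inpos(f), near(c,b), near(e,d), on(e,b), on(f,e)}
2. drop(d,e)  →  {holds(e,e), holds(f,b), inpos(e), inpos(f), near(c,b), near(d,e), near(e,d), on(e,b), on(f,e)}
3. bind(e,d)  →  {holds(d,e), holds(e,e), holds(f,b), inpos(d), inpos(e), inpos(f), near(c,b), near(e,d), on(e,b), on(f,e)}
optimal plan length = 3; 3 ≤ 4

Yes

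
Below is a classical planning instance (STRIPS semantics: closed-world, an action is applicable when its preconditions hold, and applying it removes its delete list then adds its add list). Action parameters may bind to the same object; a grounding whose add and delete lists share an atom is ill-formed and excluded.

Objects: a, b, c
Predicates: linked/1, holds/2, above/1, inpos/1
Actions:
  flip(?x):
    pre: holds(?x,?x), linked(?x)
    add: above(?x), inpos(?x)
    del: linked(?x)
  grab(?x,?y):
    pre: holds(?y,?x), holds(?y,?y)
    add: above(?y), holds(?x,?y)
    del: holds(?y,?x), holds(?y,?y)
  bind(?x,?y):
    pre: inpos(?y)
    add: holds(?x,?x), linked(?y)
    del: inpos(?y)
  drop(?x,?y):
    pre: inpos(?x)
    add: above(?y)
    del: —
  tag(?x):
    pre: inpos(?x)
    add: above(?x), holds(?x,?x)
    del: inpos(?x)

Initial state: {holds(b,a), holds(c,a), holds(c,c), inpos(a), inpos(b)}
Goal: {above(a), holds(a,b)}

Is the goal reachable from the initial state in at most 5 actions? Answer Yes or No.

Yes

1. bind(b,a)  →  {holds(b,a), holds(b,b), holds(c,a), holds(c,c), inpos(b), linked(a)}
2. grab(a,b)  →  {above(b), holds(a,b), holds(c,a), holds(c,c), inpos(b), linked(a)}
3. drop(b,a)  →  {above(a), above(b), holds(a,b), holds(c,a), holds(c,c), inpos(b), linked(a)}
optimal plan length = 3; 3 ≤ 5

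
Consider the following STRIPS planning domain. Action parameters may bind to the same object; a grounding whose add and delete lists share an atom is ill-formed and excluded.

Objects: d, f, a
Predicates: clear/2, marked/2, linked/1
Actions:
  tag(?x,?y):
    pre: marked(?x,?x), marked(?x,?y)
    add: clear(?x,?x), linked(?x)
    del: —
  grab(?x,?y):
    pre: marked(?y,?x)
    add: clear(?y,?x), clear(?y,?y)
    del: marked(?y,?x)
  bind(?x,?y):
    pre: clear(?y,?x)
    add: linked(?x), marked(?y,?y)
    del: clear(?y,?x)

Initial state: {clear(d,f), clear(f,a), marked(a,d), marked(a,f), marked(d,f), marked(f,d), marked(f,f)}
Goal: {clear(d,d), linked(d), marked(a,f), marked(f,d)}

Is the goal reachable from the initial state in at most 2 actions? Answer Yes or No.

Yes

1. bind(f,d)  →  {clear(f,a), linked(f), marked(a,d), marked(a,f), marked(d,d), marked(d,f), marked(f,d), marked(f,f)}
2. tag(d,d)  →  {clear(d,d), clear(f,a), linked(d), linked(f), marked(a,d), marked(a,f), marked(d,d), marked(d,f), marked(f,d), marked(f,f)}
optimal plan length = 2; 2 ≤ 2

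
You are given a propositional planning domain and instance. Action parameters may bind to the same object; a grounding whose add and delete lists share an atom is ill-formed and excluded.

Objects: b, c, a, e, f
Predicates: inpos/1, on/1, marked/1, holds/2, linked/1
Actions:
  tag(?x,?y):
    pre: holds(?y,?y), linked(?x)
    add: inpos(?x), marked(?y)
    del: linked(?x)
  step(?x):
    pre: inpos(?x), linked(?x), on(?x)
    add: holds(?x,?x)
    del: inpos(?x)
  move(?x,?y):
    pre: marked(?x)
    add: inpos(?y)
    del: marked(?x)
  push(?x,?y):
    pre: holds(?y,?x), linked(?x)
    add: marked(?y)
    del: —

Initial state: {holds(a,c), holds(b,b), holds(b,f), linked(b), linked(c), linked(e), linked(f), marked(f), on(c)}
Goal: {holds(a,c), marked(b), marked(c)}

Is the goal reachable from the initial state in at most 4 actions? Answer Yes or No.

1. tag(b,b)  →  {holds(a,c), holds(b,b), holds(b,f), inpos(b), linked(c), linked(e), linked(f), marked(b), marked(f), on(c)}
2. move(f,c)  →  {holds(a,c), holds(b,b), holds(b,f), inpos(b), inpos(c), linked(c), linked(e), linked(f), marked(b), on(c)}
3. step(c)  →  {holds(a,c), holds(b,b), holds(b,f), holds(c,c), inpos(b), linked(c), linked(e), linked(f), marked(b), on(c)}
4. tag(c,c)  →  {holds(a,c), holds(b,b), holds(b,f), holds(c,c), inpos(b), inpos(c), linked(e), linked(f), marked(b), marked(c), on(c)}
optimal plan length = 4; 4 ≤ 4

Yes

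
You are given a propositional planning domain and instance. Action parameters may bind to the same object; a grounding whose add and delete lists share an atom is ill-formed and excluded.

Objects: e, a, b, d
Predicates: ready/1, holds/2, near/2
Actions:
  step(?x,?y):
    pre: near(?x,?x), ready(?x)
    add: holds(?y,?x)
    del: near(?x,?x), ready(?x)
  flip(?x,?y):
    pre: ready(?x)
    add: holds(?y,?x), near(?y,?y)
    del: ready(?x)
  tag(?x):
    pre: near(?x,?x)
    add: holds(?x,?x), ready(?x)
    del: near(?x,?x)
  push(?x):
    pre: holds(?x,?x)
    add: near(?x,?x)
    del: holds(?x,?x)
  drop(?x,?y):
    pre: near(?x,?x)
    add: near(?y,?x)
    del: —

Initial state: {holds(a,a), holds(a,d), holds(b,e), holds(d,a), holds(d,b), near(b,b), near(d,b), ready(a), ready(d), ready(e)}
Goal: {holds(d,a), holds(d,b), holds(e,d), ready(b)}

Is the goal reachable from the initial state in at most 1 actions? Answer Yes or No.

1. flip(d,e)  →  {holds(a,a), holds(a,d), holds(b,e), holds(d,a), holds(d,b), holds(e,d), near(b,b), near(d,b), near(e,e), ready(a), ready(e)}
2. tag(b)  →  {holds(a,a), holds(a,d), holds(b,b), holds(b,e), holds(d,a), holds(d,b), holds(e,d), near(d,b), near(e,e), ready(a), ready(b), ready(e)}
optimal plan length = 2; 2 > 1

No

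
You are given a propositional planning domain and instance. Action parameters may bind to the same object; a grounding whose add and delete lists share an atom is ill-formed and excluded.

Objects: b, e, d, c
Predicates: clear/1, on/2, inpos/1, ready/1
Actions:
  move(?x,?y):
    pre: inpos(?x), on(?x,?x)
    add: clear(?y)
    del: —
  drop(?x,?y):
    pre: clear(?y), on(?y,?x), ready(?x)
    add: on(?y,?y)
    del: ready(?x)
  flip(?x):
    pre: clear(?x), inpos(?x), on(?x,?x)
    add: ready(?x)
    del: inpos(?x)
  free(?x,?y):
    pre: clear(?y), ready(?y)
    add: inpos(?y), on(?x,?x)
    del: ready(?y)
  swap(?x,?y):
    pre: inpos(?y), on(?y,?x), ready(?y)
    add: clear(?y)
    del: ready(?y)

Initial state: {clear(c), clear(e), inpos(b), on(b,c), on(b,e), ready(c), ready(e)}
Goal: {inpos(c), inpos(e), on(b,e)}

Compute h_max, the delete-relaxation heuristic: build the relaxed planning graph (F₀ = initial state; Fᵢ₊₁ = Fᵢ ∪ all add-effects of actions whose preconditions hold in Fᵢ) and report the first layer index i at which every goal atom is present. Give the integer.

F0 = init (7 atoms)
F1 = F0 ∪ {inpos(c), inpos(e), on(b,b), on(c,c), on(d,d), on(e,e)}  (13 atoms)
goal ⊆ F1  ⇒  h_max = 1

1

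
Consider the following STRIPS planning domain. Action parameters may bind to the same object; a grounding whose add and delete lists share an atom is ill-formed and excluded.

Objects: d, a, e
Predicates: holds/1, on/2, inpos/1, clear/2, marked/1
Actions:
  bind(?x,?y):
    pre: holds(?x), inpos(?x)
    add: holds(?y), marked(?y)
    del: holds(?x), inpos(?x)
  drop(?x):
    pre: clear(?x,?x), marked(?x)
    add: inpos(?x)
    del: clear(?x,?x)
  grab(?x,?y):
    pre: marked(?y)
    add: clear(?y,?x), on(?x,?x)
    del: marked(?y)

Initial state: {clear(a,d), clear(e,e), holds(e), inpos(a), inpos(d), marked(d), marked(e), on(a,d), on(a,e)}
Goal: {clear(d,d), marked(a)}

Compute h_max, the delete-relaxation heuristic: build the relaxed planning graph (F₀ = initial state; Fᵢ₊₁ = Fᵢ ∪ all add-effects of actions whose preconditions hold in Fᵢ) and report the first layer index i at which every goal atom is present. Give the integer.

2

F0 = init (9 atoms)
F1 = F0 ∪ {clear(d,a), clear(d,d), clear(d,e), clear(e,a), clear(e,d), inpos(e), on(a,a), on(d,d), on(e,e)}  (18 atoms)
F2 = F1 ∪ {holds(a), holds(d), marked(a)}  (21 atoms)
goal ⊆ F2  ⇒  h_max = 2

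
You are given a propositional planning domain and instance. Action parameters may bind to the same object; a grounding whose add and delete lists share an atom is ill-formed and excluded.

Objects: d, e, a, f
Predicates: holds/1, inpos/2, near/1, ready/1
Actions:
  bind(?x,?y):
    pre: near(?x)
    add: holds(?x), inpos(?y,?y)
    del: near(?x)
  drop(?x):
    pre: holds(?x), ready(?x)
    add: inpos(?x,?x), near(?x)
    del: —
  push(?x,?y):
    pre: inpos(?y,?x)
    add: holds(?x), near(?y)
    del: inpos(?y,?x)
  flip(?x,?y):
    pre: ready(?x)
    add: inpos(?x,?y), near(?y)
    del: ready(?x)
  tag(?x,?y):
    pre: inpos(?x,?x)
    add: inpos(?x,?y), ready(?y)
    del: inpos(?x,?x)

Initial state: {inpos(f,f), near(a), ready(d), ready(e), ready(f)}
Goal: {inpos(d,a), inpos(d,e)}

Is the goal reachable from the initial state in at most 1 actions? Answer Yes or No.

1. bind(a,d)  →  {holds(a), inpos(d,d), inpos(f,f), ready(d), ready(e), ready(f)}
2. flip(d,e)  →  {holds(a), inpos(d,d), inpos(d,e), inpos(f,f), near(e), ready(e), ready(f)}
3. tag(d,a)  →  {holds(a), inpos(d,a), inpos(d,e), inpos(f,f), near(e), ready(a), ready(e), ready(f)}
optimal plan length = 3; 3 > 1

No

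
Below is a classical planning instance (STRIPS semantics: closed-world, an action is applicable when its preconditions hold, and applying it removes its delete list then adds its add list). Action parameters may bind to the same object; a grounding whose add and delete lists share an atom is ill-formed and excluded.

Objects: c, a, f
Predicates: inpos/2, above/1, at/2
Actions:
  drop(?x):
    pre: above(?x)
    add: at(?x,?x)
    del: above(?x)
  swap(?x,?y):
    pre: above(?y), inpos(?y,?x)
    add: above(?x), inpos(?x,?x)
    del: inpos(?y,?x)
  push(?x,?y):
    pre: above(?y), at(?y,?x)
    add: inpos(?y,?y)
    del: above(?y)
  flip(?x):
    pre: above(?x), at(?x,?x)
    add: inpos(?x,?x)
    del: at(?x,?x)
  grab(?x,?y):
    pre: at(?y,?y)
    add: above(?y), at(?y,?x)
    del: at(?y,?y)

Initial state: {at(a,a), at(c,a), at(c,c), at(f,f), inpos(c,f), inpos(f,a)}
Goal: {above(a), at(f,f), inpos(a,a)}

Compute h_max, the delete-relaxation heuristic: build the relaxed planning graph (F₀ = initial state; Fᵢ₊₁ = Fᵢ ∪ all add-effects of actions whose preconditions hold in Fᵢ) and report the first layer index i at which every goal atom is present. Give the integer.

2

F0 = init (6 atoms)
F1 = F0 ∪ {above(a), above(c), above(f), at(a,c), at(a,f), at(c,f), at(f,a), at(f,c)}  (14 atoms)
F2 = F1 ∪ {inpos(a,a), inpos(c,c), inpos(f,f)}  (17 atoms)
goal ⊆ F2  ⇒  h_max = 2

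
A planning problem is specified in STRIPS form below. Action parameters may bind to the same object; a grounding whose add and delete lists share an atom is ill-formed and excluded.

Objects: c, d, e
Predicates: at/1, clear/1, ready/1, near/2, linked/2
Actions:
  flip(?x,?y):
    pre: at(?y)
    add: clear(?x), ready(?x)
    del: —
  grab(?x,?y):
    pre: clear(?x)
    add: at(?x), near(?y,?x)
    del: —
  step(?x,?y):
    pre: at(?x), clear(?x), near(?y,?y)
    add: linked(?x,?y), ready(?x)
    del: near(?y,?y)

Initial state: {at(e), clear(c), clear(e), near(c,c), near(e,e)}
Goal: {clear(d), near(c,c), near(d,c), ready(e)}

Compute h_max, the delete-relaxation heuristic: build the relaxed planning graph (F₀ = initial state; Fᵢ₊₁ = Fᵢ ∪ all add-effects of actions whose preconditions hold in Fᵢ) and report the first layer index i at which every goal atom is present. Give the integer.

1

F0 = init (5 atoms)
F1 = F0 ∪ {at(c), clear(d), linked(e,c), linked(e,e), near(c,e), near(d,c), near(d,e), near(e,c), ready(c), ready(d), ready(e)}  (16 atoms)
goal ⊆ F1  ⇒  h_max = 1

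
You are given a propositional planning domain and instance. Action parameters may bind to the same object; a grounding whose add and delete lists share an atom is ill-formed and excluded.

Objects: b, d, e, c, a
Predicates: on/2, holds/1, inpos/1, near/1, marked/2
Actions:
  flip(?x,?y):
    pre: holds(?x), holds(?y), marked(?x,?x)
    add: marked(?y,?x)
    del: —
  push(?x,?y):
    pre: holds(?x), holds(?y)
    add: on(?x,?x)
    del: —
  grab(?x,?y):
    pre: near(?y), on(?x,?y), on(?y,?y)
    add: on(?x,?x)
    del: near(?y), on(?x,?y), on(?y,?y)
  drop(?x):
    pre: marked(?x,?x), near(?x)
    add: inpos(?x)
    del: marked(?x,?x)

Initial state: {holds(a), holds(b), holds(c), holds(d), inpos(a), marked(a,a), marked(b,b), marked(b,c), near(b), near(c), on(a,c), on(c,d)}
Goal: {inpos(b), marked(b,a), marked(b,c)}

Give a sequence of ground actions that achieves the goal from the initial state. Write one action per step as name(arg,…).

1. flip(a,b)  →  {holds(a), holds(b), holds(c), holds(d), inpos(a), marked(a,a), marked(b,a), marked(b,b), marked(b,c), near(b), near(c), on(a,c), on(c,d)}
2. drop(b)  →  {holds(a), holds(b), holds(c), holds(d), inpos(a), inpos(b), marked(a,a), marked(b,a), marked(b,c), near(b), near(c), on(a,c), on(c,d)}

flip(a,b); drop(b)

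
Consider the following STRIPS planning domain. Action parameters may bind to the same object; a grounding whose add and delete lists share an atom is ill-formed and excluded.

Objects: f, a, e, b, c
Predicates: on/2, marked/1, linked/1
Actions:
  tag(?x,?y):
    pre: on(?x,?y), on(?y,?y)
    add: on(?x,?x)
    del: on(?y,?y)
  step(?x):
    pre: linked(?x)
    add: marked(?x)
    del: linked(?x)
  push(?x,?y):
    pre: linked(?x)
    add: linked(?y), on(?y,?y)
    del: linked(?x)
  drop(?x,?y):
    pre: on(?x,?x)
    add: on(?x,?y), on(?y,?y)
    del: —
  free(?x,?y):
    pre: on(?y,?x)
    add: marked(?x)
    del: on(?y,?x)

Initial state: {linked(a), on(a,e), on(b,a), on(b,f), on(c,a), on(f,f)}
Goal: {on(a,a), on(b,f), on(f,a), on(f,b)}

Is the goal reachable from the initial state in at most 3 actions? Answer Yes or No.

Yes

1. drop(f,a)  →  {linked(a), on(a,a), on(a,e), on(b,a), on(b,f), on(c,a), on(f,a), on(f,f)}
2. drop(f,b)  →  {linked(a), on(a,a), on(a,e), on(b,a), on(b,b), on(b,f), on(c,a), on(f,a), on(f,b), on(f,f)}
optimal plan length = 2; 2 ≤ 3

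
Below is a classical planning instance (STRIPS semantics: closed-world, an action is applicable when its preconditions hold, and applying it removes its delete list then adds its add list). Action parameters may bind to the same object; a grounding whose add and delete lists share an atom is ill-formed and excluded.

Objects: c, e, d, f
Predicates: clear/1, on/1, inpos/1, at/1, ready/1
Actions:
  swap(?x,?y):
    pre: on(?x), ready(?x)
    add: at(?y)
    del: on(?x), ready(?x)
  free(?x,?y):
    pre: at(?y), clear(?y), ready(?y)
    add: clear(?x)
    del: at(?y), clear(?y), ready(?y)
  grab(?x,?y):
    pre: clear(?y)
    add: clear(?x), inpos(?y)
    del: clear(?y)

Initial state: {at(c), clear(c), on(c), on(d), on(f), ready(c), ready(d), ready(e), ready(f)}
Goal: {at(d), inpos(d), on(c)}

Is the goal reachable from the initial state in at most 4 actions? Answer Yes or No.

Yes

1. swap(d,d)  →  {at(c), at(d), clear(c), on(c), on(f), ready(c), ready(e), ready(f)}
2. free(d,c)  →  {at(d), clear(d), on(c), on(f), ready(e), ready(f)}
3. grab(c,d)  →  {at(d), clear(c), inpos(d), on(c), on(f), ready(e), ready(f)}
optimal plan length = 3; 3 ≤ 4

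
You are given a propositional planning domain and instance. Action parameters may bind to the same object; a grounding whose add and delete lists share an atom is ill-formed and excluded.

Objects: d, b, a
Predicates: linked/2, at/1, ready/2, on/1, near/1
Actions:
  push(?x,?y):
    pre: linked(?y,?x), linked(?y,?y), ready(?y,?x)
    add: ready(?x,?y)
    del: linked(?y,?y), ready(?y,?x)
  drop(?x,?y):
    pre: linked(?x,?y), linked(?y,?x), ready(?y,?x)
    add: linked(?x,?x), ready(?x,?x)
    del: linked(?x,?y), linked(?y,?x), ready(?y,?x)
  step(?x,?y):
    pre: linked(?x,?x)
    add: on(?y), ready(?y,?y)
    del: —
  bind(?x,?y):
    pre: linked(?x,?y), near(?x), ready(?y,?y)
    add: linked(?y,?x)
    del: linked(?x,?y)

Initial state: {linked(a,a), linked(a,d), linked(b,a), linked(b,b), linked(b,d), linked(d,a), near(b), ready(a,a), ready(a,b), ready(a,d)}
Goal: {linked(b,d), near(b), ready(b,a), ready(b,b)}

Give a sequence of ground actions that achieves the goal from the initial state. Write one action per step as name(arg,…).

1. step(b,b)  →  {linked(a,a), linked(a,d), linked(b,a), linked(b,b), linked(b,d), linked(d,a), near(b), on(b), ready(a,a), ready(a,b), ready(a,d), ready(b,b)}
2. bind(b,a)  →  {linked(a,a), linked(a,b), linked(a,d), linked(b,b), linked(b,d), linked(d,a), near(b), on(b), ready(a,a), ready(a,b), ready(a,d), ready(b,b)}
3. push(b,a)  →  {linked(a,b), linked(a,d), linked(b,b), linked(b,d), linked(d,a), near(b), on(b), ready(a,a), ready(a,d), ready(b,a), ready(b,b)}

step(b,b); bind(b,a); push(b,a)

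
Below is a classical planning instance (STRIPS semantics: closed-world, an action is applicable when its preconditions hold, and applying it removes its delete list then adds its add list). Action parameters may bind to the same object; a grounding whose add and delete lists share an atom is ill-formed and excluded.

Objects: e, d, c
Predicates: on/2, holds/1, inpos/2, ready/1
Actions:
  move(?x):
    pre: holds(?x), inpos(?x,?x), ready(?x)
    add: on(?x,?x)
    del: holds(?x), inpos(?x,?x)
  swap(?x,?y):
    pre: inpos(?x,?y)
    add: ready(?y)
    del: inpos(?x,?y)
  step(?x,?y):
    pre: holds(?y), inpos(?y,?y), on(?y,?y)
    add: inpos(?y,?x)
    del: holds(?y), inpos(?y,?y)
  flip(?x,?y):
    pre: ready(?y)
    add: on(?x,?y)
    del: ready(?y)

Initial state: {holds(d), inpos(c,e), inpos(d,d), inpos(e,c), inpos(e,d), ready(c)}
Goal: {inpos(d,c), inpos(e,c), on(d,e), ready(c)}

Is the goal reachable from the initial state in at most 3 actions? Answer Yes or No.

1. swap(e,d)  →  {holds(d), inpos(c,e), inpos(d,d), inpos(e,c), ready(c), ready(d)}
2. swap(c,e)  →  {holds(d), inpos(d,d), inpos(e,c), ready(c), ready(d), ready(e)}
3. flip(d,e)  →  {holds(d), inpos(d,d), inpos(e,c), on(d,e), ready(c), ready(d)}
4. flip(d,d)  →  {holds(d), inpos(d,d), inpos(e,c), on(d,d), on(d,e), ready(c)}
5. step(c,d)  →  {inpos(d,c), inpos(e,c), on(d,d), on(d,e), ready(c)}
optimal plan length = 5; 5 > 3

No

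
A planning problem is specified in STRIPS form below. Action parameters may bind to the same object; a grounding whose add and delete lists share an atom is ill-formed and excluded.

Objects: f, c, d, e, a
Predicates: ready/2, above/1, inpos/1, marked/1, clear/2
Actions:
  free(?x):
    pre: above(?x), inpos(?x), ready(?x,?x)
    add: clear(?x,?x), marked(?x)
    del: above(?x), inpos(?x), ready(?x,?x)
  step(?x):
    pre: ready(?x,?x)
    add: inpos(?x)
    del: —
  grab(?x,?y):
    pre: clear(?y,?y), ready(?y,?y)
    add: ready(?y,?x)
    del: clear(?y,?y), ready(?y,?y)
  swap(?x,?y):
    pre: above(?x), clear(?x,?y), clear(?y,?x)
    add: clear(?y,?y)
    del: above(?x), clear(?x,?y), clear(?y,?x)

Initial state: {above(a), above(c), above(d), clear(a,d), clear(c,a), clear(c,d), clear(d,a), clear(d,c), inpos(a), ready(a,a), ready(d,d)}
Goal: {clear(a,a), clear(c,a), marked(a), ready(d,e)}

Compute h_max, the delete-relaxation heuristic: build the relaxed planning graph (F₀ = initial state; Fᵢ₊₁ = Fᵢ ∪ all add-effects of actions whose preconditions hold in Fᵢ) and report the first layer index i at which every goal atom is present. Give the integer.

F0 = init (11 atoms)
F1 = F0 ∪ {clear(a,a), clear(c,c), clear(d,d), inpos(d), marked(a)}  (16 atoms)
F2 = F1 ∪ {marked(d), ready(a,c), ready(a,d), ready(a,e), ready(a,f), ready(d,a), ready(d,c), ready(d,e), ready(d,f)}  (25 atoms)
goal ⊆ F2  ⇒  h_max = 2

2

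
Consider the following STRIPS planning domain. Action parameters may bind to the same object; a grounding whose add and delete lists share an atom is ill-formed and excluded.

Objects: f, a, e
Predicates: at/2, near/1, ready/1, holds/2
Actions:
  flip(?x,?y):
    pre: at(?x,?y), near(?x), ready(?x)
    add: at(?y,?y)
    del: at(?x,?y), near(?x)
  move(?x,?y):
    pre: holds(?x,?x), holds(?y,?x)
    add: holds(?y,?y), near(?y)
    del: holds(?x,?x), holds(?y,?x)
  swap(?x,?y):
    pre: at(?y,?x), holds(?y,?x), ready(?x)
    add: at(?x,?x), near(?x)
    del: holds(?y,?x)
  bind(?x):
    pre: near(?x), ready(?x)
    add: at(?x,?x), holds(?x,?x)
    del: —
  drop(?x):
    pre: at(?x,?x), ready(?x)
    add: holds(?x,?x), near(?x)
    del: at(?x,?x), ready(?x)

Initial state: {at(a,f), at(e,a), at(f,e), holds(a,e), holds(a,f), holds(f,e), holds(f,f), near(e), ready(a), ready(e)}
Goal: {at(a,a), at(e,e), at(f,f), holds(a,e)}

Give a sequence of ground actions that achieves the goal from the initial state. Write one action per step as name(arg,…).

flip(e,a); move(f,a); flip(a,f); swap(e,f)

1. flip(e,a)  →  {at(a,a), at(a,f), at(f,e), holds(a,e), holds(a,f), holds(f,e), holds(f,f), ready(a), ready(e)}
2. move(f,a)  →  {at(a,a), at(a,f), at(f,e), holds(a,a), holds(a,e), holds(f,e), near(a), ready(a), ready(e)}
3. flip(a,f)  →  {at(a,a), at(f,e), at(f,f), holds(a,a), holds(a,e), holds(f,e), ready(a), ready(e)}
4. swap(e,f)  →  {at(a,a), at(e,e), at(f,e), at(f,f), holds(a,a), holds(a,e), near(e), ready(a), ready(e)}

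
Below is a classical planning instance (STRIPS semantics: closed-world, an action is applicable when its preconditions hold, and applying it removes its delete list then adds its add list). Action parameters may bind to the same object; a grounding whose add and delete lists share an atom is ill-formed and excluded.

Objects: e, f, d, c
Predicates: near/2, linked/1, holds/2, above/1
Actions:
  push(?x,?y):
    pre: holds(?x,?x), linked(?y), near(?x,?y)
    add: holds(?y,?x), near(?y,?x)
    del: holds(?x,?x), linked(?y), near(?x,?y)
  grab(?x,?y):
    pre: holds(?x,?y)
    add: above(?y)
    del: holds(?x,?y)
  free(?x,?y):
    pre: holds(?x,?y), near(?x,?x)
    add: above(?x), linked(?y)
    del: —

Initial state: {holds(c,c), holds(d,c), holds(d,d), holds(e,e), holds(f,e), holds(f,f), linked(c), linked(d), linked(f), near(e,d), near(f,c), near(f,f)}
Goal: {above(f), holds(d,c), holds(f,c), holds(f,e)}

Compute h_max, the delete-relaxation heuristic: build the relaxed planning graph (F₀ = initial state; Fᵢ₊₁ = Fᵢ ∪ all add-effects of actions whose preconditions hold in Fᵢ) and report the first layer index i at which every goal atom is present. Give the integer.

F0 = init (12 atoms)
F1 = F0 ∪ {above(c), above(d), above(e), above(f), holds(c,f), holds(d,e), linked(e), near(c,f), near(d,e)}  (21 atoms)
F2 = F1 ∪ {holds(e,d), holds(f,c)}  (23 atoms)
goal ⊆ F2  ⇒  h_max = 2

2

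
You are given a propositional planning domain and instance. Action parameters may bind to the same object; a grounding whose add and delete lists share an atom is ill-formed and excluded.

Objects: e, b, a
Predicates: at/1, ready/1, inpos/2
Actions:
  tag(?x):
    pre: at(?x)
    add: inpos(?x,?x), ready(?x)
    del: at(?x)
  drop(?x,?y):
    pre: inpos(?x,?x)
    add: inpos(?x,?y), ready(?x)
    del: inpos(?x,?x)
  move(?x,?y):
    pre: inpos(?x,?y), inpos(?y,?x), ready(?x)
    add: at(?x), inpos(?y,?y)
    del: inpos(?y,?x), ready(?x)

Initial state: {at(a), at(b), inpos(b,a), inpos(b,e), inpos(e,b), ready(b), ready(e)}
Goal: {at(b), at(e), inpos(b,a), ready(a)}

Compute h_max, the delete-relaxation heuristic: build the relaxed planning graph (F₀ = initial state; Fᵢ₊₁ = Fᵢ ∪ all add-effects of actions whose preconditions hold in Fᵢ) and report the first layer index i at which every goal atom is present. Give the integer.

F0 = init (7 atoms)
F1 = F0 ∪ {at(e), inpos(a,a), inpos(b,b), inpos(e,e), ready(a)}  (12 atoms)
goal ⊆ F1  ⇒  h_max = 1

1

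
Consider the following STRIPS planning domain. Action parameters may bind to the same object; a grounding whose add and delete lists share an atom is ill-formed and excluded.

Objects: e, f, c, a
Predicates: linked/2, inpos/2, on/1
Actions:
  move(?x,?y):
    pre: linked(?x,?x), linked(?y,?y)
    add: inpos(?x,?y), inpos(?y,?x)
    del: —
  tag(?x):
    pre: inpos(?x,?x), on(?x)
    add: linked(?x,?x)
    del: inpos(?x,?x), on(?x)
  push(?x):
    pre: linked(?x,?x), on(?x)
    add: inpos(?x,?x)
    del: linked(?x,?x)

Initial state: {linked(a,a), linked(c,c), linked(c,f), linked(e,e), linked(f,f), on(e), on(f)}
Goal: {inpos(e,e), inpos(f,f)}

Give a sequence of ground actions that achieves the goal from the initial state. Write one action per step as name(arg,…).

move(e,e); move(f,f)

1. move(e,e)  →  {inpos(e,e), linked(a,a), linked(c,c), linked(c,f), linked(e,e), linked(f,f), on(e), on(f)}
2. move(f,f)  →  {inpos(e,e), inpos(f,f), linked(a,a), linked(c,c), linked(c,f), linked(e,e), linked(f,f), on(e), on(f)}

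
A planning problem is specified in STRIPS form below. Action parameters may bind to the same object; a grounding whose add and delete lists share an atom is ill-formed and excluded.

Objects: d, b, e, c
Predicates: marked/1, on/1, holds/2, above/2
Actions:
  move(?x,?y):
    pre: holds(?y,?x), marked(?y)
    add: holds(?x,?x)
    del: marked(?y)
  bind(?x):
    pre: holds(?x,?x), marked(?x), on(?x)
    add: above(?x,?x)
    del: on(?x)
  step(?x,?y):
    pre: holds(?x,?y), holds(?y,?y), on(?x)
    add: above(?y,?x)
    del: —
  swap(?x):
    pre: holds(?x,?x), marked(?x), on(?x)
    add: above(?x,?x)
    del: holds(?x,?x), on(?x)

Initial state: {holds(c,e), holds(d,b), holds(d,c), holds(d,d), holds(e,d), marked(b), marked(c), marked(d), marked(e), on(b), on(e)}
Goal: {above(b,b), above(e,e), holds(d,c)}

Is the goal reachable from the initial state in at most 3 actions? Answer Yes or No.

1. move(b,d)  →  {holds(b,b), holds(c,e), holds(d,b), holds(d,c), holds(d,d), holds(e,d), marked(b), marked(c), marked(e), on(b), on(e)}
2. move(e,c)  →  {holds(b,b), holds(c,e), holds(d,b), holds(d,c), holds(d,d), holds(e,d), holds(e,e), marked(b), marked(e), on(b), on(e)}
3. bind(b)  →  {above(b,b), holds(b,b), holds(c,e), holds(d,b), holds(d,c), holds(d,d), holds(e,d), holds(e,e), marked(b), marked(e), on(e)}
4. bind(e)  →  {above(b,b), above(e,e), holds(b,b), holds(c,e), holds(d,b), holds(d,c), holds(d,d), holds(e,d), holds(e,e), marked(b), marked(e)}
optimal plan length = 4; 4 > 3

No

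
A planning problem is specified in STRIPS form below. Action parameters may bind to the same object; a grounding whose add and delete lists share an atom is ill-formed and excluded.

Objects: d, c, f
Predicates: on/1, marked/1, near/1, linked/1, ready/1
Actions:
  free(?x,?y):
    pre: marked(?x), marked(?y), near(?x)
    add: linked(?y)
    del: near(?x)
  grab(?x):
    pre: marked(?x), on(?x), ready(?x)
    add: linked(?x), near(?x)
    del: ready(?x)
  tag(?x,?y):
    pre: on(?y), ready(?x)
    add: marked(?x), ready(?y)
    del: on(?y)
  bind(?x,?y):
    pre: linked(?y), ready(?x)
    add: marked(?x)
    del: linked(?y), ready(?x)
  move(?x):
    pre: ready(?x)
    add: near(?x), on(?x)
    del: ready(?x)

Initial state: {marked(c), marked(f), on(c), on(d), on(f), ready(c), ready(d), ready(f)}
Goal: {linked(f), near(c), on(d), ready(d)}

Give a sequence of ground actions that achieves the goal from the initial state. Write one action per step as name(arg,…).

grab(c); grab(f)

1. grab(c)  →  {linked(c), marked(c), marked(f), near(c), on(c), on(d), on(f), ready(d), ready(f)}
2. grab(f)  →  {linked(c), linked(f), marked(c), marked(f), near(c), near(f), on(c), on(d), on(f), ready(d)}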